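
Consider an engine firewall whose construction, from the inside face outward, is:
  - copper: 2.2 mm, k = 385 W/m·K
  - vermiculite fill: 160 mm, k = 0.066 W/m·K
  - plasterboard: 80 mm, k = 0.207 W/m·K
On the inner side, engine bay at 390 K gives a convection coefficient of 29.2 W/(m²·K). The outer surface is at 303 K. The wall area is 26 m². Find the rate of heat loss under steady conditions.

Series thermal resistances:
R_inner film = 1/(h_i·A) = 1/(29.2×26) = 0.001317 K/W
R_copper = L/(kA) = 0.0022/(385×26) = 2.198×10^-7 K/W
R_vermiculite fill = L/(kA) = 0.16/(0.066×26) = 0.09324 K/W
R_plasterboard = L/(kA) = 0.08/(0.207×26) = 0.01486 K/W
R_total = 0.1094 K/W
Q = ΔT / R_total = 87 / 0.1094

Q ≈ 795 W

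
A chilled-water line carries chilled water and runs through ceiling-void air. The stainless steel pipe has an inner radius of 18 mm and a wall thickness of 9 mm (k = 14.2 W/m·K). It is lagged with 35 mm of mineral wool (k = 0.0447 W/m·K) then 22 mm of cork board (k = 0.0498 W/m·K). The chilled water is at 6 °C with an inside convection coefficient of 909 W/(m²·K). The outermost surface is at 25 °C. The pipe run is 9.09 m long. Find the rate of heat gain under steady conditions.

Q ≈ 43.8 W

For a radial system each layer contributes R = ln(r_out/r_in)/(2πkL); films add R = 1/(hA).
R_inner film = 1/(h_i·2πr₁L) = 1/(909×2π×0.018×9.09) = 0.00107 K/W
R_stainless steel pipe wall = ln(27/18)/(2π×14.2×9.09) = 4.999×10^-4 K/W
R_mineral wool = ln(62/27)/(2π×0.0447×9.09) = 0.3256 K/W
R_cork board = ln(84/62)/(2π×0.0498×9.09) = 0.1068 K/W
R_total = 0.434 K/W
Q = ΔT/R_total = 19/0.434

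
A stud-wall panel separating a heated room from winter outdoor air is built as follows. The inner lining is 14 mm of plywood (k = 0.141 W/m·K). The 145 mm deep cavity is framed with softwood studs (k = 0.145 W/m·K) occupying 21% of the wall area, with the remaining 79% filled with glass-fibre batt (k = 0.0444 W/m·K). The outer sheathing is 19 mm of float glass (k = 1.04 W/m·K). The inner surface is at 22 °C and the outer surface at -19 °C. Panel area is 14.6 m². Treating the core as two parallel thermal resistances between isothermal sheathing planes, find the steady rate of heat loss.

Sheathing layers in series; stud and cavity paths in parallel between them.
R_inner = 0.014/(0.141×14.6) = 0.006801 K/W
R_stud  = 0.145/(0.145×0.21×14.6) = 0.3262 K/W
R_cav   = 0.145/(0.0444×0.79×14.6) = 0.2831 K/W
1/R_core = 1/R_stud + 1/R_cav → R_core = 0.1516 K/W
R_outer = 0.019/(1.04×14.6) = 0.001251 K/W
R_total = 0.1596 K/W
Q = ΔT/R_total = 41/0.1596

Q ≈ 257 W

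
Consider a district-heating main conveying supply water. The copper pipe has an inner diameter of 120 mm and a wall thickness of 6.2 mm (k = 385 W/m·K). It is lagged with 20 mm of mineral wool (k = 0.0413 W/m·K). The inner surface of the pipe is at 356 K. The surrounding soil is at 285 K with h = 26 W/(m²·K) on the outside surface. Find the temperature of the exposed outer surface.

T ≈ 290 K

Per-layer cylindrical resistances, series-summed:
R_copper pipe wall = ln(66.2/60)/(2π×385×1) = 4.065×10^-5 K/W
R_mineral wool = ln(86.2/66.2)/(2π×0.0413×1) = 1.017 K/W
R_outer film = 1/(h_o·2πr_oL) = 1/(26×2π×0.0862×1) = 0.07101 K/W
R_total = 1.088 K/W
Q = ΔT/R_total = 71/1.088
Q = 65.2 W/m
T_interface = T_inner − Q·ΣR(inner→interface) = 356 − 65.2×1.017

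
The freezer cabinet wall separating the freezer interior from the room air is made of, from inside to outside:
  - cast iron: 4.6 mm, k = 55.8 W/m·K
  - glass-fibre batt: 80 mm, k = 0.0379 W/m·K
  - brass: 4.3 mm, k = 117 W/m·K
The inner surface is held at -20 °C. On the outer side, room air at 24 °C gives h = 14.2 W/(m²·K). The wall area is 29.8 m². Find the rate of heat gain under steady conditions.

Series thermal resistances:
R_cast iron = L/(kA) = 0.0046/(55.8×29.8) = 2.766×10^-6 K/W
R_glass-fibre batt = L/(kA) = 0.08/(0.0379×29.8) = 0.07083 K/W
R_brass = L/(kA) = 0.0043/(117×29.8) = 1.233×10^-6 K/W
R_outer film = 1/(h_o·A) = 1/(14.2×29.8) = 0.002363 K/W
R_total = 0.0732 K/W
Q = ΔT / R_total = 44 / 0.0732

Q ≈ 601 W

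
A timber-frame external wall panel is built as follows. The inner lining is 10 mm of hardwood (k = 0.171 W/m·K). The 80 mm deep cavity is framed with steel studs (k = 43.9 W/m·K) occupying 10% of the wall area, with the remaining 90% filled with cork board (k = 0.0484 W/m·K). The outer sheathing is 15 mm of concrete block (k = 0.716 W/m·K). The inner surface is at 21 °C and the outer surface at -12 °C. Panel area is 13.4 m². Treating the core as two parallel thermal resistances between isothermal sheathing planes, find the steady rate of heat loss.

Sheathing layers in series; stud and cavity paths in parallel between them.
R_inner = 0.01/(0.171×13.4) = 0.004364 K/W
R_stud  = 0.08/(43.9×0.1×13.4) = 0.00136 K/W
R_cav   = 0.08/(0.0484×0.9×13.4) = 0.1371 K/W
1/R_core = 1/R_stud + 1/R_cav → R_core = 0.001347 K/W
R_outer = 0.015/(0.716×13.4) = 0.001563 K/W
R_total = 0.007274 K/W
Q = ΔT/R_total = 33/0.007274

Q ≈ 4540 W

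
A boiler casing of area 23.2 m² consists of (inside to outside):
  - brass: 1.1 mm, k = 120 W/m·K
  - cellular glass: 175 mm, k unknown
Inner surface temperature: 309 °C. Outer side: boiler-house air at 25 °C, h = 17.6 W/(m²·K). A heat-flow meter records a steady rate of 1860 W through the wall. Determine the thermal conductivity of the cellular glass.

k ≈ 0.0502 W/(m·K)

Using the resistance-network approach (series):
R_brass = L/(kA) = 0.0011/(120×23.2) = 3.951×10^-7 K/W
R_outer film = 1/(h_o·A) = 1/(17.6×23.2) = 0.002449 K/W
Sum of known resistances R_other = 0.002449 K/W
Total R = ΔT/Q = 284/1860 = 0.1527 K/W
R_cellular glass = R_total − R_other = 0.1502 K/W
k = L/(R·A) = 0.175/(0.1502×23.2)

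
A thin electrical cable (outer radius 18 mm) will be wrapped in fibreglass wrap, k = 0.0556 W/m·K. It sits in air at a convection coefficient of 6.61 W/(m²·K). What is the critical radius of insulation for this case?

r_cr ≈ 8.41 mm

For a cylinder r_cr = k/h = 0.0556/6.61
r_cr = 8.41 mm; since the bare radius (18 mm) is above r_cr, any added insulation will reduce heat loss.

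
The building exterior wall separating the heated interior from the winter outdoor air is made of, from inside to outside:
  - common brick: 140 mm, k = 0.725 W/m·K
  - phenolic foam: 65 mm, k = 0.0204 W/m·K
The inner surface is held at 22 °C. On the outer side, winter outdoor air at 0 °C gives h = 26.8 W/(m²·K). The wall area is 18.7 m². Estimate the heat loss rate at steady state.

Q ≈ 120 W

Series thermal resistances:
R_common brick = L/(kA) = 0.14/(0.725×18.7) = 0.01033 K/W
R_phenolic foam = L/(kA) = 0.065/(0.0204×18.7) = 0.1704 K/W
R_outer film = 1/(h_o·A) = 1/(26.8×18.7) = 0.001995 K/W
R_total = 0.1827 K/W
Q = ΔT / R_total = 22 / 0.1827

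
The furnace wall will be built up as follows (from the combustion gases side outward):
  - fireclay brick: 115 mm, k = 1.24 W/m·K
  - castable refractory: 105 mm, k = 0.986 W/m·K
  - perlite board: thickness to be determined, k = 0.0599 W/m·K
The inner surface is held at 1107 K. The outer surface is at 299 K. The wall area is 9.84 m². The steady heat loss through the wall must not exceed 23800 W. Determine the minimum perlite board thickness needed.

Model the wall as resistances in series:
R_fireclay brick = L/(kA) = 0.115/(1.24×9.84) = 0.009425 K/W
R_castable refractory = L/(kA) = 0.105/(0.986×9.84) = 0.01082 K/W
Sum of the known resistances R_other = 0.02025 K/W
Required total resistance R_tot = ΔT/Q_allow = 808/23800 = 0.03395 K/W
R_perlite board = R_tot − R_other = 0.0137 K/W
L = R·k·A = 0.0137×0.0599×9.84

L ≈ 8.08 mm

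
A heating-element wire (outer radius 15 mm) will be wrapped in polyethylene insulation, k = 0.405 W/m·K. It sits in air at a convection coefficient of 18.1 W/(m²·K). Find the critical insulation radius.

For a cylinder r_cr = k/h = 0.405/18.1
r_cr = 22.4 mm; since the bare radius (15 mm) is below r_cr, adding a thin layer of insulation will *increase* heat loss.

r_cr ≈ 22.4 mm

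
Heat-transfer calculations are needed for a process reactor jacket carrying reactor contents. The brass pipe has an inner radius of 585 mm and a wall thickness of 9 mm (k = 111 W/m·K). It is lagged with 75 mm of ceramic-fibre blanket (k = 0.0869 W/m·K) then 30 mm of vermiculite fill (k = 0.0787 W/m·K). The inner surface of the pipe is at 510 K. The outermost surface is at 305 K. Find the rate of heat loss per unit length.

Treating each annulus and film as a series resistance:
R_brass pipe wall = ln(594/585)/(2π×111×1) = 2.189×10^-5 K/W
R_ceramic-fibre blanket = ln(669/594)/(2π×0.0869×1) = 0.2178 K/W
R_vermiculite fill = ln(699/669)/(2π×0.0787×1) = 0.08871 K/W
R_total = 0.3065 K/W
Q = ΔT/R_total = 205/0.3065

q′ ≈ 669 W/m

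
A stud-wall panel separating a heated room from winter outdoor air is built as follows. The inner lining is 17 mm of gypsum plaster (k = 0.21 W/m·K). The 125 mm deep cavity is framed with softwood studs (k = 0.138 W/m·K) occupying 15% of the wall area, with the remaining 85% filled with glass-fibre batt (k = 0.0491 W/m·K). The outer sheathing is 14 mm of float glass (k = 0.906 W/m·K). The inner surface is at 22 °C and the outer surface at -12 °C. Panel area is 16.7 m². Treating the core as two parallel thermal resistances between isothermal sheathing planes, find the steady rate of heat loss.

Sheathing layers in series; stud and cavity paths in parallel between them.
R_inner = 0.017/(0.21×16.7) = 0.004847 K/W
R_stud  = 0.125/(0.138×0.15×16.7) = 0.3616 K/W
R_cav   = 0.125/(0.0491×0.85×16.7) = 0.1793 K/W
1/R_core = 1/R_stud + 1/R_cav → R_core = 0.1199 K/W
R_outer = 0.014/(0.906×16.7) = 9.253×10^-4 K/W
R_total = 0.1257 K/W
Q = ΔT/R_total = 34/0.1257

Q ≈ 271 W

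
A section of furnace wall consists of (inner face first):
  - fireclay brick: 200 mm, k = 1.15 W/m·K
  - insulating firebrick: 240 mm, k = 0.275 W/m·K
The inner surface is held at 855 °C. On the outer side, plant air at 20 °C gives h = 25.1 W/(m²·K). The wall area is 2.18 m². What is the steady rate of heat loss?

Q ≈ 1680 W

Using the resistance-network approach (series):
R_fireclay brick = L/(kA) = 0.2/(1.15×2.18) = 0.07978 K/W
R_insulating firebrick = L/(kA) = 0.24/(0.275×2.18) = 0.4003 K/W
R_outer film = 1/(h_o·A) = 1/(25.1×2.18) = 0.01828 K/W
R_total = 0.4984 K/W
Q = ΔT / R_total = 835 / 0.4984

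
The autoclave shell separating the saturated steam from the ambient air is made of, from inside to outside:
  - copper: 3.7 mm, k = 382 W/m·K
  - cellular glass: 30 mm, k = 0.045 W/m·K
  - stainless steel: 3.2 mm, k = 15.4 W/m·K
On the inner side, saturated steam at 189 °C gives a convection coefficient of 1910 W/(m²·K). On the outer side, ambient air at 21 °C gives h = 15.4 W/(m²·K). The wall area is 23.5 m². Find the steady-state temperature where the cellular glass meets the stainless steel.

T ≈ 35.9 °C

Using the resistance-network approach (series):
R_inner film = 1/(h_i·A) = 1/(1910×23.5) = 2.228×10^-5 K/W
R_copper = L/(kA) = 0.0037/(382×23.5) = 4.122×10^-7 K/W
R_cellular glass = L/(kA) = 0.03/(0.045×23.5) = 0.02837 K/W
R_stainless steel = L/(kA) = 0.0032/(15.4×23.5) = 8.842×10^-6 K/W
R_outer film = 1/(h_o·A) = 1/(15.4×23.5) = 0.002763 K/W
R_total = 0.03116 K/W;  Q = ΔT/R_total = 168/0.03116 = 5391 W
T_interface = T_inner − Q·ΣR(inner→interface) = 189 − 5390×0.02839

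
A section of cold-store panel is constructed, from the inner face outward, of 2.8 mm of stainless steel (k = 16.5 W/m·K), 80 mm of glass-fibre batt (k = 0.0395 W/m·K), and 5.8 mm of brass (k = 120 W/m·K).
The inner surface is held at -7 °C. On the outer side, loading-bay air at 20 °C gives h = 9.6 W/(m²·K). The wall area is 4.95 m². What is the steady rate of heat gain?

Q ≈ 62.8 W

Model the wall as resistances in series:
R_stainless steel = L/(kA) = 0.0028/(16.5×4.95) = 3.428×10^-5 K/W
R_glass-fibre batt = L/(kA) = 0.08/(0.0395×4.95) = 0.4092 K/W
R_brass = L/(kA) = 0.0058/(120×4.95) = 9.764×10^-6 K/W
R_outer film = 1/(h_o·A) = 1/(9.6×4.95) = 0.02104 K/W
R_total = 0.4302 K/W
Q = ΔT / R_total = 27 / 0.4302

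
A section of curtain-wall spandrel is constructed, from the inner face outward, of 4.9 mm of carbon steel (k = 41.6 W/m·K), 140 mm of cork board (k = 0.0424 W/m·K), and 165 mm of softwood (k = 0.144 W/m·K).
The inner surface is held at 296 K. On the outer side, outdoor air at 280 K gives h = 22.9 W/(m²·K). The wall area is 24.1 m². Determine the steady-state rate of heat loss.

Q ≈ 85.9 W

Using the resistance-network approach (series):
R_carbon steel = L/(kA) = 0.0049/(41.6×24.1) = 4.887×10^-6 K/W
R_cork board = L/(kA) = 0.14/(0.0424×24.1) = 0.137 K/W
R_softwood = L/(kA) = 0.165/(0.144×24.1) = 0.04754 K/W
R_outer film = 1/(h_o·A) = 1/(22.9×24.1) = 0.001812 K/W
R_total = 0.1864 K/W
Q = ΔT / R_total = 16 / 0.1864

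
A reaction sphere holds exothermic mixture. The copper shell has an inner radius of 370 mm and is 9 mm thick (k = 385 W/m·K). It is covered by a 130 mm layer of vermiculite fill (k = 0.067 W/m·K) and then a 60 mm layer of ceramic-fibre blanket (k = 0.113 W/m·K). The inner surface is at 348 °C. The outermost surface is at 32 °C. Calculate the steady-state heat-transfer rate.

For a spherical shell R = (1/r₁ − 1/r₂)/(4πk); film R = 1/(h·4πr²). In series:
R_copper shell = (1/0.37 − 1/0.379)/(4π×385) = 1.327×10^-5 K/W
R_vermiculite fill = (1/0.379 − 1/0.509)/(4π×0.067) = 0.8004 K/W
R_ceramic-fibre blanket = (1/0.509 − 1/0.569)/(4π×0.113) = 0.1459 K/W
R_total = 0.9463 K/W
Q = ΔT/R_total = 316/0.9463

Q ≈ 334 W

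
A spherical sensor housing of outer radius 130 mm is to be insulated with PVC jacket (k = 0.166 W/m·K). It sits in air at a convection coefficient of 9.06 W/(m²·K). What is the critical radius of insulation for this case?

For a sphere r_cr = 2k/h = 2×0.166/9.06
r_cr = 36.6 mm; since the bare radius (130 mm) is above r_cr, any added insulation will reduce heat loss.

r_cr ≈ 36.6 mm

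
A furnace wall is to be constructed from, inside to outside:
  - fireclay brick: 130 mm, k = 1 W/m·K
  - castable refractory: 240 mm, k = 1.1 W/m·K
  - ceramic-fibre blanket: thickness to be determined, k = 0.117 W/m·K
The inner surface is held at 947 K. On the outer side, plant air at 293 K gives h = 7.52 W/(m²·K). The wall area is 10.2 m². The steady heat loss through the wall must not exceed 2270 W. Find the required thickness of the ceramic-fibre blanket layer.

Treating each layer as a thermal resistance in series:
R_fireclay brick = L/(kA) = 0.13/(1×10.2) = 0.01275 K/W
R_castable refractory = L/(kA) = 0.24/(1.1×10.2) = 0.02139 K/W
R_outer film = 1/(h_o·A) = 1/(7.52×10.2) = 0.01304 K/W
Sum of the known resistances R_other = 0.04717 K/W
Required total resistance R_tot = ΔT/Q_allow = 654/2270 = 0.2881 K/W
R_ceramic-fibre blanket = R_tot − R_other = 0.2409 K/W
L = R·k·A = 0.2409×0.117×10.2

L ≈ 288 mm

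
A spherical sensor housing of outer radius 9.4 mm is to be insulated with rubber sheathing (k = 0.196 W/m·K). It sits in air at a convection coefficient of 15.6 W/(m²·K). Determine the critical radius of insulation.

r_cr ≈ 25.1 mm

For a sphere r_cr = 2k/h = 2×0.196/15.6
r_cr = 25.1 mm; since the bare radius (9.4 mm) is below r_cr, adding a thin layer of insulation will *increase* heat loss.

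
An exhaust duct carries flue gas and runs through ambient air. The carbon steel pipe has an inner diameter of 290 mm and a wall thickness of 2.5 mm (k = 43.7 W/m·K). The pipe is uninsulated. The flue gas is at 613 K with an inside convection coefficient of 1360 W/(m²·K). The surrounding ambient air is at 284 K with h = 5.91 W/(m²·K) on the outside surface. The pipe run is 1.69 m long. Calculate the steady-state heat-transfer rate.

Q ≈ 3030 W

Per-layer cylindrical resistances, series-summed:
R_inner film = 1/(h_i·2πr₁L) = 1/(1360×2π×0.145×1.69) = 4.776×10^-4 K/W
R_carbon steel pipe wall = ln(147.5/145)/(2π×43.7×1.69) = 3.684×10^-5 K/W
R_outer film = 1/(h_o·2πr_oL) = 1/(5.91×2π×0.1475×1.69) = 0.108 K/W
R_total = 0.1085 K/W
Q = ΔT/R_total = 329/0.1085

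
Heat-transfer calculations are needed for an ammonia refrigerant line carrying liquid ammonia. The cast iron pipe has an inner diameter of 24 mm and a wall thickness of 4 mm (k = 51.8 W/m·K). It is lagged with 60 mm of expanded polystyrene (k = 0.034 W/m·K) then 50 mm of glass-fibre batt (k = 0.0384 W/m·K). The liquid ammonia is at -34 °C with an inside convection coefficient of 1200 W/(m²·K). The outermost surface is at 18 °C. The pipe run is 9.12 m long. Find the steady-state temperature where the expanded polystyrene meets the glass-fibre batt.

Treating each annulus and film as a series resistance:
R_inner film = 1/(h_i·2πr₁L) = 1/(1200×2π×0.012×9.12) = 0.001212 K/W
R_cast iron pipe wall = ln(16/12)/(2π×51.8×9.12) = 9.692×10^-5 K/W
R_expanded polystyrene = ln(76/16)/(2π×0.034×9.12) = 0.7997 K/W
R_glass-fibre batt = ln(126/76)/(2π×0.0384×9.12) = 0.2298 K/W
R_total = 1.031 K/W
Q = ΔT/R_total = 52/1.031
Q = 50.4 W
T_interface = T_inner + Q·ΣR(inner→interface) = -34 + 50.4×0.8011

T ≈ 6.41 °C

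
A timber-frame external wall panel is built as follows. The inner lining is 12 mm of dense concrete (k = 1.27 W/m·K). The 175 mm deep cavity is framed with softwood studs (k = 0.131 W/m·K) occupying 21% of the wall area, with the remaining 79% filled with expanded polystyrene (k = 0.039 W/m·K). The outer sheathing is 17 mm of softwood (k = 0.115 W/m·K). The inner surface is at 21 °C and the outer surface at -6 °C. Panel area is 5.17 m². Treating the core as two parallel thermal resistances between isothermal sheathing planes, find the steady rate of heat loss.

Q ≈ 44.2 W

Sheathing layers in series; stud and cavity paths in parallel between them.
R_inner = 0.012/(1.27×5.17) = 0.001828 K/W
R_stud  = 0.175/(0.131×0.21×5.17) = 1.23 K/W
R_cav   = 0.175/(0.039×0.79×5.17) = 1.099 K/W
1/R_core = 1/R_stud + 1/R_cav → R_core = 0.5804 K/W
R_outer = 0.017/(0.115×5.17) = 0.02859 K/W
R_total = 0.6108 K/W
Q = ΔT/R_total = 27/0.6108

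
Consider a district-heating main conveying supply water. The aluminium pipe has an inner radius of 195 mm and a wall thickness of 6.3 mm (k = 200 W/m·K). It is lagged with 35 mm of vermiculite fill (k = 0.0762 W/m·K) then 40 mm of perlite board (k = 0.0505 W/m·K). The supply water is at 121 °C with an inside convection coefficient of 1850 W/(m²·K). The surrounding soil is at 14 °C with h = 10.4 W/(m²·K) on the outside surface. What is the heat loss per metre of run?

q′ ≈ 121 W/m

Per-layer cylindrical resistances, series-summed:
R_inner film = 1/(h_i·2πr₁L) = 1/(1850×2π×0.195×1) = 4.412×10^-4 K/W
R_aluminium pipe wall = ln(201.3/195)/(2π×200×1) = 2.53×10^-5 K/W
R_vermiculite fill = ln(236.3/201.3)/(2π×0.0762×1) = 0.3348 K/W
R_perlite board = ln(276.3/236.3)/(2π×0.0505×1) = 0.4929 K/W
R_outer film = 1/(h_o·2πr_oL) = 1/(10.4×2π×0.2763×1) = 0.05539 K/W
R_total = 0.8835 K/W
Q = ΔT/R_total = 107/0.8835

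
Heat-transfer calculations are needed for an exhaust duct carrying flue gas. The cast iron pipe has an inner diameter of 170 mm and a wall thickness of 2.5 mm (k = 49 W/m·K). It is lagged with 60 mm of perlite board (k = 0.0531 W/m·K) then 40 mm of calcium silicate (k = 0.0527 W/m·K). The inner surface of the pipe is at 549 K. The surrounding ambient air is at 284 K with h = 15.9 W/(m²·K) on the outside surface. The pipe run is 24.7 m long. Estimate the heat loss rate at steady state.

Q ≈ 2790 W

Per-layer cylindrical resistances, series-summed:
R_cast iron pipe wall = ln(87.5/85)/(2π×49×24.7) = 3.812×10^-6 K/W
R_perlite board = ln(147.5/87.5)/(2π×0.0531×24.7) = 0.06337 K/W
R_calcium silicate = ln(187.5/147.5)/(2π×0.0527×24.7) = 0.02934 K/W
R_outer film = 1/(h_o·2πr_oL) = 1/(15.9×2π×0.1875×24.7) = 0.002161 K/W
R_total = 0.09487 K/W
Q = ΔT/R_total = 265/0.09487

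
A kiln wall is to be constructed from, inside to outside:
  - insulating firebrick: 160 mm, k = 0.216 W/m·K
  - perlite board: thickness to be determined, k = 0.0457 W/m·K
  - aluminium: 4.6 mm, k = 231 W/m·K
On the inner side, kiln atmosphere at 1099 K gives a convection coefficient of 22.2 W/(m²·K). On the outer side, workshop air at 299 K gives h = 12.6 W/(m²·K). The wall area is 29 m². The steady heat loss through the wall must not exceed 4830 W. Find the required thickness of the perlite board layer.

Using the resistance-network approach (series):
R_inner film = 1/(h_i·A) = 1/(22.2×29) = 0.001553 K/W
R_insulating firebrick = L/(kA) = 0.16/(0.216×29) = 0.02554 K/W
R_aluminium = L/(kA) = 0.0046/(231×29) = 6.867×10^-7 K/W
R_outer film = 1/(h_o·A) = 1/(12.6×29) = 0.002737 K/W
Sum of the known resistances R_other = 0.02983 K/W
Required total resistance R_tot = ΔT/Q_allow = 800/4830 = 0.1656 K/W
R_perlite board = R_tot − R_other = 0.1358 K/W
L = R·k·A = 0.1358×0.0457×29

L ≈ 180 mm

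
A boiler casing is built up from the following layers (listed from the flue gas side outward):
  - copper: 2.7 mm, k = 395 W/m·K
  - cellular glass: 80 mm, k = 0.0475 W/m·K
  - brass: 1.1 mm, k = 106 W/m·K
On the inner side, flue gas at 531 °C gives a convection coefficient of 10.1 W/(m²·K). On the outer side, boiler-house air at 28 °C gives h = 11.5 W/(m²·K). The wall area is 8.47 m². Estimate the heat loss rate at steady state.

Series thermal resistances:
R_inner film = 1/(h_i·A) = 1/(10.1×8.47) = 0.01169 K/W
R_copper = L/(kA) = 0.0027/(395×8.47) = 8.07×10^-7 K/W
R_cellular glass = L/(kA) = 0.08/(0.0475×8.47) = 0.1988 K/W
R_brass = L/(kA) = 0.0011/(106×8.47) = 1.225×10^-6 K/W
R_outer film = 1/(h_o·A) = 1/(11.5×8.47) = 0.01027 K/W
R_total = 0.2208 K/W
Q = ΔT / R_total = 503 / 0.2208

Q ≈ 2280 W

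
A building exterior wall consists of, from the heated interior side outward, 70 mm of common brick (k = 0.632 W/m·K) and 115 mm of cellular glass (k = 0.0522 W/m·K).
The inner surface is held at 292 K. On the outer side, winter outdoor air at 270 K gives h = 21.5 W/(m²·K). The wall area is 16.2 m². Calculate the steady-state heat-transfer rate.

Using the resistance-network approach (series):
R_common brick = L/(kA) = 0.07/(0.632×16.2) = 0.006837 K/W
R_cellular glass = L/(kA) = 0.115/(0.0522×16.2) = 0.136 K/W
R_outer film = 1/(h_o·A) = 1/(21.5×16.2) = 0.002871 K/W
R_total = 0.1457 K/W
Q = ΔT / R_total = 22 / 0.1457

Q ≈ 151 W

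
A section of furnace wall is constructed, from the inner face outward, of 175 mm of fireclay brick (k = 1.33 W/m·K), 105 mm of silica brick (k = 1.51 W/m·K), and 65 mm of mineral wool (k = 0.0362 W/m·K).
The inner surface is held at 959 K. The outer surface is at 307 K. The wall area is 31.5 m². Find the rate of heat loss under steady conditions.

Model the wall as resistances in series:
R_fireclay brick = L/(kA) = 0.175/(1.33×31.5) = 0.004177 K/W
R_silica brick = L/(kA) = 0.105/(1.51×31.5) = 0.002208 K/W
R_mineral wool = L/(kA) = 0.065/(0.0362×31.5) = 0.057 K/W
R_total = 0.06339 K/W
Q = ΔT / R_total = 652 / 0.06339

Q ≈ 10300 W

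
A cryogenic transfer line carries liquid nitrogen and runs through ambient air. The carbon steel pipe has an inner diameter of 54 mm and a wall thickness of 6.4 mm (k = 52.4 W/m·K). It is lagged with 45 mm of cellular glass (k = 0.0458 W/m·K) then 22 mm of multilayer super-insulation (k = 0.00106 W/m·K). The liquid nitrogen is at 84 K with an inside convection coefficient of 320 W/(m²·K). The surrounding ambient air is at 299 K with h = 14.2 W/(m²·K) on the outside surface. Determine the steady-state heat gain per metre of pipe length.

q′ ≈ 5.34 W/m

Per-layer cylindrical resistances, series-summed:
R_inner film = 1/(h_i·2πr₁L) = 1/(320×2π×0.027×1) = 0.01842 K/W
R_carbon steel pipe wall = ln(33.4/27)/(2π×52.4×1) = 6.461×10^-4 K/W
R_cellular glass = ln(78.4/33.4)/(2π×0.0458×1) = 2.965 K/W
R_multilayer super-insulation = ln(100.4/78.4)/(2π×0.00106×1) = 37.14 K/W
R_outer film = 1/(h_o·2πr_oL) = 1/(14.2×2π×0.1004×1) = 0.1116 K/W
R_total = 40.23 K/W
Q = ΔT/R_total = 215/40.23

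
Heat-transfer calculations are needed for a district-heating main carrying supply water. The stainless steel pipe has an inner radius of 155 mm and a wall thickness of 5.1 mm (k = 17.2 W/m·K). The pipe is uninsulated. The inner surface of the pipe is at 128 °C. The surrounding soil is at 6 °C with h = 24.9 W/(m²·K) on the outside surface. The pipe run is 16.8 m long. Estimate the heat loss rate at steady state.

Treating each annulus and film as a series resistance:
R_stainless steel pipe wall = ln(160.1/155)/(2π×17.2×16.8) = 1.783×10^-5 K/W
R_outer film = 1/(h_o·2πr_oL) = 1/(24.9×2π×0.1601×16.8) = 0.002376 K/W
R_total = 0.002394 K/W
Q = ΔT/R_total = 122/0.002394

Q ≈ 51000 W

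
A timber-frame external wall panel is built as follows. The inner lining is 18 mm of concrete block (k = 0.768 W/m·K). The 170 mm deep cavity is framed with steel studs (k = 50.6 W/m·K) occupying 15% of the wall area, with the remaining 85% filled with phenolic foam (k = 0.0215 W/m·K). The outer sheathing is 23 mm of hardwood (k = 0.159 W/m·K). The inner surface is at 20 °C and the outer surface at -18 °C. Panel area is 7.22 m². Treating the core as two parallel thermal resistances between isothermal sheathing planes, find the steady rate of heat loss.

Q ≈ 1440 W

Sheathing layers in series; stud and cavity paths in parallel between them.
R_inner = 0.018/(0.768×7.22) = 0.003246 K/W
R_stud  = 0.17/(50.6×0.15×7.22) = 0.003102 K/W
R_cav   = 0.17/(0.0215×0.85×7.22) = 1.288 K/W
1/R_core = 1/R_stud + 1/R_cav → R_core = 0.003095 K/W
R_outer = 0.023/(0.159×7.22) = 0.02004 K/W
R_total = 0.02638 K/W
Q = ΔT/R_total = 38/0.02638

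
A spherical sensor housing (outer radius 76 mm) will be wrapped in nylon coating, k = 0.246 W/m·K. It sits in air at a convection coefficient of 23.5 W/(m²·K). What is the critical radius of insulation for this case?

r_cr ≈ 20.9 mm

For a sphere r_cr = 2k/h = 2×0.246/23.5
r_cr = 20.9 mm; since the bare radius (76 mm) is above r_cr, any added insulation will reduce heat loss.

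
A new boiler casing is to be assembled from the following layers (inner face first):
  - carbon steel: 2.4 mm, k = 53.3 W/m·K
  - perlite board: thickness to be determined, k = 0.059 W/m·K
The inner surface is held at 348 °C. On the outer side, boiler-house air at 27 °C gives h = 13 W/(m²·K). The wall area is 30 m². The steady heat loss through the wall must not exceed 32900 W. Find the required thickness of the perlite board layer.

L ≈ 12.7 mm

Model the wall as resistances in series:
R_carbon steel = L/(kA) = 0.0024/(53.3×30) = 1.501×10^-6 K/W
R_outer film = 1/(h_o·A) = 1/(13×30) = 0.002564 K/W
Sum of the known resistances R_other = 0.002566 K/W
Required total resistance R_tot = ΔT/Q_allow = 321/32900 = 0.009757 K/W
R_perlite board = R_tot − R_other = 0.007191 K/W
L = R·k·A = 0.007191×0.059×30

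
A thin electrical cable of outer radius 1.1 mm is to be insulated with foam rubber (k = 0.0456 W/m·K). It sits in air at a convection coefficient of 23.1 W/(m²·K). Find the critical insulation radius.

r_cr ≈ 1.97 mm

For a cylinder r_cr = k/h = 0.0456/23.1
r_cr = 1.97 mm; since the bare radius (1.1 mm) is below r_cr, adding a thin layer of insulation will *increase* heat loss.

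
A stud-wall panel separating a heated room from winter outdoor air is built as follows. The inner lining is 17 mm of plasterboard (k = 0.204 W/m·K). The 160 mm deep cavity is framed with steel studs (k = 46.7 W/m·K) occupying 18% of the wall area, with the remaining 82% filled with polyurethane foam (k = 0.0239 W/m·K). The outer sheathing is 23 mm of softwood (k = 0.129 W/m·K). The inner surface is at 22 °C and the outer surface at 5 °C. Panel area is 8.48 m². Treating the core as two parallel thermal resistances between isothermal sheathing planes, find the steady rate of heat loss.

Q ≈ 514 W

Sheathing layers in series; stud and cavity paths in parallel between them.
R_inner = 0.017/(0.204×8.48) = 0.009827 K/W
R_stud  = 0.16/(46.7×0.18×8.48) = 0.002245 K/W
R_cav   = 0.16/(0.0239×0.82×8.48) = 0.9627 K/W
1/R_core = 1/R_stud + 1/R_cav → R_core = 0.002239 K/W
R_outer = 0.023/(0.129×8.48) = 0.02103 K/W
R_total = 0.03309 K/W
Q = ΔT/R_total = 17/0.03309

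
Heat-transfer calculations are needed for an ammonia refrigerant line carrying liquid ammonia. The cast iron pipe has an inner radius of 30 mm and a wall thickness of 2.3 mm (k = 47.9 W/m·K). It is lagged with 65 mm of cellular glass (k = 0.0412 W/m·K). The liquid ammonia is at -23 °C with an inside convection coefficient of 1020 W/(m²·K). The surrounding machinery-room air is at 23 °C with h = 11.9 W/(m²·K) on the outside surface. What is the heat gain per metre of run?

q′ ≈ 10.4 W/m

Treating each annulus and film as a series resistance:
R_inner film = 1/(h_i·2πr₁L) = 1/(1020×2π×0.03×1) = 0.005201 K/W
R_cast iron pipe wall = ln(32.3/30)/(2π×47.9×1) = 2.454×10^-4 K/W
R_cellular glass = ln(97.3/32.3)/(2π×0.0412×1) = 4.26 K/W
R_outer film = 1/(h_o·2πr_oL) = 1/(11.9×2π×0.0973×1) = 0.1375 K/W
R_total = 4.403 K/W
Q = ΔT/R_total = 46/4.403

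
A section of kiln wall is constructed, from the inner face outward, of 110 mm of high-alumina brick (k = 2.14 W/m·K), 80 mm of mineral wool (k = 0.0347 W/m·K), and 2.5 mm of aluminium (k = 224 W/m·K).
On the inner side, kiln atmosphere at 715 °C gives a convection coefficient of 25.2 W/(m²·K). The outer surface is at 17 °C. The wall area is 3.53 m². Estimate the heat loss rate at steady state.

Treating each layer as a thermal resistance in series:
R_inner film = 1/(h_i·A) = 1/(25.2×3.53) = 0.01124 K/W
R_high-alumina brick = L/(kA) = 0.11/(2.14×3.53) = 0.01456 K/W
R_mineral wool = L/(kA) = 0.08/(0.0347×3.53) = 0.6531 K/W
R_aluminium = L/(kA) = 0.0025/(224×3.53) = 3.162×10^-6 K/W
R_total = 0.6789 K/W
Q = ΔT / R_total = 698 / 0.6789

Q ≈ 1030 W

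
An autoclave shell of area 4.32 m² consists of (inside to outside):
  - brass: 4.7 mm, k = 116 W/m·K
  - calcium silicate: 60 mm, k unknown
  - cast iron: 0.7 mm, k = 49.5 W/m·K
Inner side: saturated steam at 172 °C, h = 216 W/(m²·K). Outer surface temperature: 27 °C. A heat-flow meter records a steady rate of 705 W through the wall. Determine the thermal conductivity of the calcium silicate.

k ≈ 0.0679 W/(m·K)

Using the resistance-network approach (series):
R_inner film = 1/(h_i·A) = 1/(216×4.32) = 0.001072 K/W
R_brass = L/(kA) = 0.0047/(116×4.32) = 9.379×10^-6 K/W
R_cast iron = L/(kA) = 0.0007/(49.5×4.32) = 3.273×10^-6 K/W
Sum of known resistances R_other = 0.001084 K/W
Total R = ΔT/Q = 145/705 = 0.2057 K/W
R_calcium silicate = R_total − R_other = 0.2046 K/W
k = L/(R·A) = 0.06/(0.2046×4.32)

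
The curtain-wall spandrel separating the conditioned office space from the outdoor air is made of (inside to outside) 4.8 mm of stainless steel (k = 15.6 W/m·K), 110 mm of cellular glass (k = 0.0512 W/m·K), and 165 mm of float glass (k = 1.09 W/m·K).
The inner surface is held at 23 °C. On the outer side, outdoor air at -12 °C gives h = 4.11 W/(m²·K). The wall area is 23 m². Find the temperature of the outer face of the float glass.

T ≈ -8.65 °C

Model the wall as resistances in series:
R_stainless steel = L/(kA) = 0.0048/(15.6×23) = 1.338×10^-5 K/W
R_cellular glass = L/(kA) = 0.11/(0.0512×23) = 0.09341 K/W
R_float glass = L/(kA) = 0.165/(1.09×23) = 0.006582 K/W
R_outer film = 1/(h_o·A) = 1/(4.11×23) = 0.01058 K/W
R_total = 0.1106 K/W;  Q = ΔT/R_total = 35/0.1106 = 316.5 W
T_interface = T_inner − Q·ΣR(inner→interface) = 23 − 317×0.1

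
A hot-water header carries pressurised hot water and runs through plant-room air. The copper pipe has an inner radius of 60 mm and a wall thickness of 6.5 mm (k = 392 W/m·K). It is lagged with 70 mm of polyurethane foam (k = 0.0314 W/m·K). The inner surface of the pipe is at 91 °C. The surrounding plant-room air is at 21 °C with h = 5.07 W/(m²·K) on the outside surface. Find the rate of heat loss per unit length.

Radial resistances (cylindrical: R_cond = ln(r_o/r_i)/(2πkL), R_conv = 1/(h·2πrL)):
R_copper pipe wall = ln(66.5/60)/(2π×392×1) = 4.176×10^-5 K/W
R_polyurethane foam = ln(136.5/66.5)/(2π×0.0314×1) = 3.645 K/W
R_outer film = 1/(h_o·2πr_oL) = 1/(5.07×2π×0.1365×1) = 0.23 K/W
R_total = 3.875 K/W
Q = ΔT/R_total = 70/3.875

q′ ≈ 18.1 W/m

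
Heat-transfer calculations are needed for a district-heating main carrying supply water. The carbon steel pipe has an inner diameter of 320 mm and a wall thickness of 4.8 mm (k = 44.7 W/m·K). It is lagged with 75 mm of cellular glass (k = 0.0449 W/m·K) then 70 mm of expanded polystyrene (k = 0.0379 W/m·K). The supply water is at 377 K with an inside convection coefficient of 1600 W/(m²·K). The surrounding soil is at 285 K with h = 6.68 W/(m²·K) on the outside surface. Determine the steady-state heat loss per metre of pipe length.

Treating each annulus and film as a series resistance:
R_inner film = 1/(h_i·2πr₁L) = 1/(1600×2π×0.16×1) = 6.217×10^-4 K/W
R_carbon steel pipe wall = ln(164.8/160)/(2π×44.7×1) = 1.052×10^-4 K/W
R_cellular glass = ln(239.8/164.8)/(2π×0.0449×1) = 1.33 K/W
R_expanded polystyrene = ln(309.8/239.8)/(2π×0.0379×1) = 1.076 K/W
R_outer film = 1/(h_o·2πr_oL) = 1/(6.68×2π×0.3098×1) = 0.07691 K/W
R_total = 2.483 K/W
Q = ΔT/R_total = 92/2.483

q′ ≈ 37.1 W/m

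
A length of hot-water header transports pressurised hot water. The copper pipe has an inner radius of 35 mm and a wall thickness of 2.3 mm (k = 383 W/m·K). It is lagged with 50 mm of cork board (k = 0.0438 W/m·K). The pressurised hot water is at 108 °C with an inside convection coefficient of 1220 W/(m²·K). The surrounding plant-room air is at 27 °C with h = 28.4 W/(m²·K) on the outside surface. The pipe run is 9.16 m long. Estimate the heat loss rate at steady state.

Q ≈ 235 W

Radial resistances (cylindrical: R_cond = ln(r_o/r_i)/(2πkL), R_conv = 1/(h·2πrL)):
R_inner film = 1/(h_i·2πr₁L) = 1/(1220×2π×0.035×9.16) = 4.069×10^-4 K/W
R_copper pipe wall = ln(37.3/35)/(2π×383×9.16) = 2.887×10^-6 K/W
R_cork board = ln(87.3/37.3)/(2π×0.0438×9.16) = 0.3373 K/W
R_outer film = 1/(h_o·2πr_oL) = 1/(28.4×2π×0.0873×9.16) = 0.007008 K/W
R_total = 0.3447 K/W
Q = ΔT/R_total = 81/0.3447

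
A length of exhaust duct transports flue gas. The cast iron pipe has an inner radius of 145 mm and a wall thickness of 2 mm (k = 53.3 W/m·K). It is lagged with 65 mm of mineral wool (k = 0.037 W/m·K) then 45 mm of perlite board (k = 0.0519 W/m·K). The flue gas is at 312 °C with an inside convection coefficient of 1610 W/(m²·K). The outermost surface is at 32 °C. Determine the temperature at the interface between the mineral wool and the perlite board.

T ≈ 108 °C

Cylindrical conduction, so R = ln(r₂/r₁)/(2πkL) per layer, in series:
R_inner film = 1/(h_i·2πr₁L) = 1/(1610×2π×0.145×1) = 6.818×10^-4 K/W
R_cast iron pipe wall = ln(147/145)/(2π×53.3×1) = 4.091×10^-5 K/W
R_mineral wool = ln(212/147)/(2π×0.037×1) = 1.575 K/W
R_perlite board = ln(257/212)/(2π×0.0519×1) = 0.5903 K/W
R_total = 2.166 K/W
Q = ΔT/R_total = 280/2.166
Q = 129 W/m
T_interface = T_inner − Q·ΣR(inner→interface) = 312 − 129×1.576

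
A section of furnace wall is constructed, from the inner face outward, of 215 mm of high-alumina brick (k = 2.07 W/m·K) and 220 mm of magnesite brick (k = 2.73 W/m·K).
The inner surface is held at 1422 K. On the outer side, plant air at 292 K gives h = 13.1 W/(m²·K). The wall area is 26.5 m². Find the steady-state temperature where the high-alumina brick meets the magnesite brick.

T ≈ 972 K

Series thermal resistances:
R_high-alumina brick = L/(kA) = 0.215/(2.07×26.5) = 0.003919 K/W
R_magnesite brick = L/(kA) = 0.22/(2.73×26.5) = 0.003041 K/W
R_outer film = 1/(h_o·A) = 1/(13.1×26.5) = 0.002881 K/W
R_total = 0.009841 K/W;  Q = ΔT/R_total = 1130/0.009841 = 114800 W
T_interface = T_inner − Q·ΣR(inner→interface) = 1422 − 115000×0.003919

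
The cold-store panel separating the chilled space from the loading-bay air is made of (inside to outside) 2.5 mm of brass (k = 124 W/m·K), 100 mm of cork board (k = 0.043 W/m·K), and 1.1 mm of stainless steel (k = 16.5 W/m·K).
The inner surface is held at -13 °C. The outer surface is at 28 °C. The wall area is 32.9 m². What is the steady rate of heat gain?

Q ≈ 580 W

Model the wall as resistances in series:
R_brass = L/(kA) = 0.0025/(124×32.9) = 6.128×10^-7 K/W
R_cork board = L/(kA) = 0.1/(0.043×32.9) = 0.07069 K/W
R_stainless steel = L/(kA) = 0.0011/(16.5×32.9) = 2.026×10^-6 K/W
R_total = 0.07069 K/W
Q = ΔT / R_total = 41 / 0.07069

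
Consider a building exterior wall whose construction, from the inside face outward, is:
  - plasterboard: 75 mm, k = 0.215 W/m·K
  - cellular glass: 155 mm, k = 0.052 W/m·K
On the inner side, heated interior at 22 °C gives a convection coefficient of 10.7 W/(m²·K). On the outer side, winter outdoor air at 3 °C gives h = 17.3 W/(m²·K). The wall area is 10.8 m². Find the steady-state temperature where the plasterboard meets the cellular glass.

T ≈ 19.6 °C

Series thermal resistances:
R_inner film = 1/(h_i·A) = 1/(10.7×10.8) = 0.008654 K/W
R_plasterboard = L/(kA) = 0.075/(0.215×10.8) = 0.0323 K/W
R_cellular glass = L/(kA) = 0.155/(0.052×10.8) = 0.276 K/W
R_outer film = 1/(h_o·A) = 1/(17.3×10.8) = 0.005352 K/W
R_total = 0.3223 K/W;  Q = ΔT/R_total = 19/0.3223 = 58.95 W
T_interface = T_inner − Q·ΣR(inner→interface) = 22 − 59×0.04095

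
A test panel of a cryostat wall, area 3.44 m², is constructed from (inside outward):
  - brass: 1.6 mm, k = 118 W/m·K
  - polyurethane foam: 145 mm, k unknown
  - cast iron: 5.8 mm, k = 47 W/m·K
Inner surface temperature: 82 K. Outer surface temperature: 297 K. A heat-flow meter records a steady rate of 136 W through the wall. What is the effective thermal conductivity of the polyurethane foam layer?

Treating each layer as a thermal resistance in series:
R_brass = L/(kA) = 0.0016/(118×3.44) = 3.942×10^-6 K/W
R_cast iron = L/(kA) = 0.0058/(47×3.44) = 3.587×10^-5 K/W
Sum of known resistances R_other = 3.981×10^-5 K/W
Total R = ΔT/Q = 215/136 = 1.581 K/W
R_polyurethane foam = R_total − R_other = 1.581 K/W
k = L/(R·A) = 0.145/(1.581×3.44)

k ≈ 0.0267 W/(m·K)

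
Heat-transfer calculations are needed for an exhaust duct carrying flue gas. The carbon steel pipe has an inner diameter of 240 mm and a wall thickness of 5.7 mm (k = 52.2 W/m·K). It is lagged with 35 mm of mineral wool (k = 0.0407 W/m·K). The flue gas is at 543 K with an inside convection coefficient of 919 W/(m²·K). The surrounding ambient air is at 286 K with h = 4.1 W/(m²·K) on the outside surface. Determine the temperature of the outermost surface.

T ≈ 338 K

Per-layer cylindrical resistances, series-summed:
R_inner film = 1/(h_i·2πr₁L) = 1/(919×2π×0.12×1) = 0.001443 K/W
R_carbon steel pipe wall = ln(125.7/120)/(2π×52.2×1) = 1.415×10^-4 K/W
R_mineral wool = ln(160.7/125.7)/(2π×0.0407×1) = 0.9606 K/W
R_outer film = 1/(h_o·2πr_oL) = 1/(4.1×2π×0.1607×1) = 0.2416 K/W
R_total = 1.204 K/W
Q = ΔT/R_total = 257/1.204
Q = 214 W/m
T_interface = T_inner − Q·ΣR(inner→interface) = 543 − 214×0.9621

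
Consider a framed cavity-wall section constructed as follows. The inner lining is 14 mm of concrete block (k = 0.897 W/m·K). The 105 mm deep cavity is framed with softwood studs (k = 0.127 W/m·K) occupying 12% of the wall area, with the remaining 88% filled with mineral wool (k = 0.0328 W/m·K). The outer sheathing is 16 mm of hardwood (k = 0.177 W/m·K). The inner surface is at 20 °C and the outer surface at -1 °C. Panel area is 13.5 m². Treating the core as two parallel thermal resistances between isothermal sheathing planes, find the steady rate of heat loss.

Q ≈ 114 W

Sheathing layers in series; stud and cavity paths in parallel between them.
R_inner = 0.014/(0.897×13.5) = 0.001156 K/W
R_stud  = 0.105/(0.127×0.12×13.5) = 0.5104 K/W
R_cav   = 0.105/(0.0328×0.88×13.5) = 0.2695 K/W
1/R_core = 1/R_stud + 1/R_cav → R_core = 0.1764 K/W
R_outer = 0.016/(0.177×13.5) = 0.006696 K/W
R_total = 0.1842 K/W
Q = ΔT/R_total = 21/0.1842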